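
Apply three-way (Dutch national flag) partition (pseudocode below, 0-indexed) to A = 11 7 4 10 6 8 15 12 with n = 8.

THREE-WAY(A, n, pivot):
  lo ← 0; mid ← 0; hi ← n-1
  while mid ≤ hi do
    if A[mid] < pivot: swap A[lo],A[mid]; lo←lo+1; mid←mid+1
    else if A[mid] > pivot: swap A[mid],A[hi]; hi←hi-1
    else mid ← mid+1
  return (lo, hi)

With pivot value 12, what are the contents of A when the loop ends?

11 7 4 10 6 8 12 15

lo=0 mid=0 hi=7
11<12: swap(0,0), lo=1 mid=1 ⇒ 11 7 4 10 6 8 15 12
7<12: swap(1,1), lo=2 mid=2 ⇒ 11 7 4 10 6 8 15 12
4<12: swap(2,2), lo=3 mid=3 ⇒ 11 7 4 10 6 8 15 12
10<12: swap(3,3), lo=4 mid=4 ⇒ 11 7 4 10 6 8 15 12
6<12: swap(4,4), lo=5 mid=5 ⇒ 11 7 4 10 6 8 15 12
8<12: swap(5,5), lo=6 mid=6 ⇒ 11 7 4 10 6 8 15 12
15>12: swap(6,7), hi=6 ⇒ 11 7 4 10 6 8 12 15
12=12: mid=7
done. lo=6 hi=6; A=11 7 4 10 6 8 12 15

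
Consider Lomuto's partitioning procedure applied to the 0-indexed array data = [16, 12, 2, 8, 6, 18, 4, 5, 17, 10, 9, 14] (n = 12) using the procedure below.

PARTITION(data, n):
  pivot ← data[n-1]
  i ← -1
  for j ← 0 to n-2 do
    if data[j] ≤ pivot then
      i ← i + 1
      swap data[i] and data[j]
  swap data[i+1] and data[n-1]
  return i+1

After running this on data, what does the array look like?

pivot=14, i=-1
j=0: 16>14, skip
j=1: 12≤14, i=0, swap(0,1) ⇒ [12, 16, 2, 8, 6, 18, 4, 5, 17, 10, 9, 14]
j=2: 2≤14, i=1, swap(1,2) ⇒ [12, 2, 16, 8, 6, 18, 4, 5, 17, 10, 9, 14]
j=3: 8≤14, i=2, swap(2,3) ⇒ [12, 2, 8, 16, 6, 18, 4, 5, 17, 10, 9, 14]
j=4: 6≤14, i=3, swap(3,4) ⇒ [12, 2, 8, 6, 16, 18, 4, 5, 17, 10, 9, 14]
j=5: 18>14, skip
j=6: 4≤14, i=4, swap(4,6) ⇒ [12, 2, 8, 6, 4, 18, 16, 5, 17, 10, 9, 14]
j=7: 5≤14, i=5, swap(5,7) ⇒ [12, 2, 8, 6, 4, 5, 16, 18, 17, 10, 9, 14]
j=8: 17>14, skip
j=9: 10≤14, i=6, swap(6,9) ⇒ [12, 2, 8, 6, 4, 5, 10, 18, 17, 16, 9, 14]
j=10: 9≤14, i=7, swap(7,10) ⇒ [12, 2, 8, 6, 4, 5, 10, 9, 17, 16, 18, 14]
swap(8,11) ⇒ [12, 2, 8, 6, 4, 5, 10, 9, 14, 16, 18, 17]; return 8

[12, 2, 8, 6, 4, 5, 10, 9, 14, 16, 18, 17]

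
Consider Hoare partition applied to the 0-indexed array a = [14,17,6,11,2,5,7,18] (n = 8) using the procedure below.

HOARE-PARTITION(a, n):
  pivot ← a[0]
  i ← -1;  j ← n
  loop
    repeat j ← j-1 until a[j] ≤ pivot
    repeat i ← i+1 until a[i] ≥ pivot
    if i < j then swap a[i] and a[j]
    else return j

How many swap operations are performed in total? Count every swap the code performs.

pivot = a[0] = 14; i = -1, j = 8
j→6 (a[6]=7≤14), i→0 (a[0]=14≥14); i<j, swap → [7,17,6,11,2,5,14,18]
j→5 (a[5]=5≤14), i→1 (a[1]=17≥14); i<j, swap → [7,5,6,11,2,17,14,18]
j→4, i→5; i≥j, return j=4. a = [7,5,6,11,2,17,14,18]

2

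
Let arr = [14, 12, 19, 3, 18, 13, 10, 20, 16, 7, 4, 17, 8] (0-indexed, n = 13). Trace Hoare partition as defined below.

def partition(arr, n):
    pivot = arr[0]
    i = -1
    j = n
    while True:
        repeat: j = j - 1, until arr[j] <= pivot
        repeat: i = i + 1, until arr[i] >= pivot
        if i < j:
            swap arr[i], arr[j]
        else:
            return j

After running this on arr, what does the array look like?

[8, 12, 4, 3, 7, 13, 10, 20, 16, 18, 19, 17, 14]

pivot = arr[0] = 14; i = -1, j = 13
j→12 (arr[12]=8≤14), i→0 (arr[0]=14≥14); i<j, swap → [8, 12, 19, 3, 18, 13, 10, 20, 16, 7, 4, 17, 14]
j→10 (arr[10]=4≤14), i→2 (arr[2]=19≥14); i<j, swap → [8, 12, 4, 3, 18, 13, 10, 20, 16, 7, 19, 17, 14]
j→9 (arr[9]=7≤14), i→4 (arr[4]=18≥14); i<j, swap → [8, 12, 4, 3, 7, 13, 10, 20, 16, 18, 19, 17, 14]
j→6, i→7; i≥j, return j=6. arr = [8, 12, 4, 3, 7, 13, 10, 20, 16, 18, 19, 17, 14]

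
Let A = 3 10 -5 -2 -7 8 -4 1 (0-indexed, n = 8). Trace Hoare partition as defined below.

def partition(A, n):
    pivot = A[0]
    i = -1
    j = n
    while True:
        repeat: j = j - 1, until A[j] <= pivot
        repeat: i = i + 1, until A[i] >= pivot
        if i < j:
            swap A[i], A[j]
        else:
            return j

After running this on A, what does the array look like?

pivot = A[0] = 3; i = -1, j = 8
j→7 (A[7]=1≤3), i→0 (A[0]=3≥3); i<j, swap → 1 10 -5 -2 -7 8 -4 3
j→6 (A[6]=-4≤3), i→1 (A[1]=10≥3); i<j, swap → 1 -4 -5 -2 -7 8 10 3
j→4, i→5; i≥j, return j=4. A = 1 -4 -5 -2 -7 8 10 3

1 -4 -5 -2 -7 8 10 3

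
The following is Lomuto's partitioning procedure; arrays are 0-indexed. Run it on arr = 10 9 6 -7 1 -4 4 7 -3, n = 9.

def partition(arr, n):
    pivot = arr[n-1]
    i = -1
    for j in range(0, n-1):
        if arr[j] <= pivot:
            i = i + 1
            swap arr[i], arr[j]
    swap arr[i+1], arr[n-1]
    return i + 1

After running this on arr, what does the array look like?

-7 -4 -3 10 1 9 4 7 6

pivot=-3, i=-1
j=0: 10>-3, skip
j=1: 9>-3, skip
j=2: 6>-3, skip
j=3: -7≤-3, i=0, swap(0,3) ⇒ -7 9 6 10 1 -4 4 7 -3
j=4: 1>-3, skip
j=5: -4≤-3, i=1, swap(1,5) ⇒ -7 -4 6 10 1 9 4 7 -3
j=6: 4>-3, skip
j=7: 7>-3, skip
swap(2,8) ⇒ -7 -4 -3 10 1 9 4 7 6; return 2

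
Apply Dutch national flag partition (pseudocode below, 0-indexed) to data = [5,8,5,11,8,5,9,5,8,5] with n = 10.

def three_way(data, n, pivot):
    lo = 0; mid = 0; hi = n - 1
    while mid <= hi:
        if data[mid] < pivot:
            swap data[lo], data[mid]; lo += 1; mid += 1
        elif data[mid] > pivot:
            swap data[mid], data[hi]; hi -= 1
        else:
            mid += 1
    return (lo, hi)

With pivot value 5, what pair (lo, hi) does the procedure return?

(0, 4)

pivot = 5; lo=0, mid=0, hi=9
data[mid]=5=5: mid=1
data[mid]=8>5: swap data[1],data[9]; hi=8 → [5,5,5,11,8,5,9,5,8,8]
data[mid]=5=5: mid=2
data[mid]=5=5: mid=3
data[mid]=11>5: swap data[3],data[8]; hi=7 → [5,5,5,8,8,5,9,5,11,8]
data[mid]=8>5: swap data[3],data[7]; hi=6 → [5,5,5,5,8,5,9,8,11,8]
data[mid]=5=5: mid=4
data[mid]=8>5: swap data[4],data[6]; hi=5 → [5,5,5,5,9,5,8,8,11,8]
data[mid]=9>5: swap data[4],data[5]; hi=4 → [5,5,5,5,5,9,8,8,11,8]
data[mid]=5=5: mid=5
end: lo=0, hi=4; data = [5,5,5,5,5,9,8,8,11,8]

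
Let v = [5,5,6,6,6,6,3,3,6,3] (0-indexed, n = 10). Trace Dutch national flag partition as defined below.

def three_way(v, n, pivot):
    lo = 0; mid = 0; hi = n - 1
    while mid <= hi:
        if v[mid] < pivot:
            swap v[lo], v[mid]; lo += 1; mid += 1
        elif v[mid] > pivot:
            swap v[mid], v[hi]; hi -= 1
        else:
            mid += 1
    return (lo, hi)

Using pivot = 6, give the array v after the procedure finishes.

[5,5,3,3,3,6,6,6,6,6]

lo=0 mid=0 hi=9
5<6: swap(0,0), lo=1 mid=1 ⇒ [5,5,6,6,6,6,3,3,6,3]
5<6: swap(1,1), lo=2 mid=2 ⇒ [5,5,6,6,6,6,3,3,6,3]
6=6: mid=3
6=6: mid=4
6=6: mid=5
6=6: mid=6
3<6: swap(2,6), lo=3 mid=7 ⇒ [5,5,3,6,6,6,6,3,6,3]
3<6: swap(3,7), lo=4 mid=8 ⇒ [5,5,3,3,6,6,6,6,6,3]
6=6: mid=9
3<6: swap(4,9), lo=5 mid=10 ⇒ [5,5,3,3,3,6,6,6,6,6]
done. lo=5 hi=9; v=[5,5,3,3,3,6,6,6,6,6]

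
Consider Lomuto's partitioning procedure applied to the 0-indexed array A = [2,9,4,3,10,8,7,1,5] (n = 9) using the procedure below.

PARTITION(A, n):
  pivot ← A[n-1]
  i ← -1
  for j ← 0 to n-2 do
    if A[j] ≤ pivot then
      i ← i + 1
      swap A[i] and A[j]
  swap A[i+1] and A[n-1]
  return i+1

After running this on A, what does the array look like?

[2,4,3,1,5,8,7,9,10]

pivot = A[8] = 5; i = -1
j=0: A[0]=2 ≤ 5 → i=0, swap A[0],A[0] (no change) → [2,9,4,3,10,8,7,1,5]
j=1: A[1]=9 > 5 → no swap
j=2: A[2]=4 ≤ 5 → i=1, swap A[1],A[2] → [2,4,9,3,10,8,7,1,5]
j=3: A[3]=3 ≤ 5 → i=2, swap A[2],A[3] → [2,4,3,9,10,8,7,1,5]
j=4: A[4]=10 > 5 → no swap
j=5: A[5]=8 > 5 → no swap
j=6: A[6]=7 > 5 → no swap
j=7: A[7]=1 ≤ 5 → i=3, swap A[3],A[7] → [2,4,3,1,10,8,7,9,5]
final swap A[4],A[8] → [2,4,3,1,5,8,7,9,10]; return 4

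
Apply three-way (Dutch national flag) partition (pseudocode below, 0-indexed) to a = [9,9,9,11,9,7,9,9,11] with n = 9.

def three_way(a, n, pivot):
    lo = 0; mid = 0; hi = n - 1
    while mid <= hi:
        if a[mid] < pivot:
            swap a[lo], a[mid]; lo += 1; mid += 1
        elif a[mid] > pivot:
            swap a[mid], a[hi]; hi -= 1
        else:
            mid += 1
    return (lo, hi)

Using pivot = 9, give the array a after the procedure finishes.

[7,9,9,9,9,9,9,11,11]

lo=0 mid=0 hi=8
9=9: mid=1
9=9: mid=2
9=9: mid=3
11>9: swap(3,8), hi=7 ⇒ [9,9,9,11,9,7,9,9,11]
11>9: swap(3,7), hi=6 ⇒ [9,9,9,9,9,7,9,11,11]
9=9: mid=4
9=9: mid=5
7<9: swap(0,5), lo=1 mid=6 ⇒ [7,9,9,9,9,9,9,11,11]
9=9: mid=7
done. lo=1 hi=6; a=[7,9,9,9,9,9,9,11,11]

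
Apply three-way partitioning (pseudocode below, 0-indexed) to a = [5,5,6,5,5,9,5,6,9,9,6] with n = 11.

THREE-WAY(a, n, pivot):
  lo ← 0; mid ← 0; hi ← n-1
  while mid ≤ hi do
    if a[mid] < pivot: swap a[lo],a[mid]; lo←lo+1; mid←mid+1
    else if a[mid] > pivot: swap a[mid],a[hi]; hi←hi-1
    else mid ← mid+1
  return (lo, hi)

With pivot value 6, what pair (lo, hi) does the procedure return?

pivot = 6; lo=0, mid=0, hi=10
a[mid]=5<6: swap a[0],a[0]; lo=1,mid=1 → [5,5,6,5,5,9,5,6,9,9,6]
a[mid]=5<6: swap a[1],a[1]; lo=2,mid=2 → [5,5,6,5,5,9,5,6,9,9,6]
a[mid]=6=6: mid=3
a[mid]=5<6: swap a[2],a[3]; lo=3,mid=4 → [5,5,5,6,5,9,5,6,9,9,6]
a[mid]=5<6: swap a[3],a[4]; lo=4,mid=5 → [5,5,5,5,6,9,5,6,9,9,6]
a[mid]=9>6: swap a[5],a[10]; hi=9 → [5,5,5,5,6,6,5,6,9,9,9]
a[mid]=6=6: mid=6
a[mid]=5<6: swap a[4],a[6]; lo=5,mid=7 → [5,5,5,5,5,6,6,6,9,9,9]
a[mid]=6=6: mid=8
a[mid]=9>6: swap a[8],a[9]; hi=8 → [5,5,5,5,5,6,6,6,9,9,9]
a[mid]=9>6: swap a[8],a[8]; hi=7 → [5,5,5,5,5,6,6,6,9,9,9]
end: lo=5, hi=7; a = [5,5,5,5,5,6,6,6,9,9,9]

(5, 7)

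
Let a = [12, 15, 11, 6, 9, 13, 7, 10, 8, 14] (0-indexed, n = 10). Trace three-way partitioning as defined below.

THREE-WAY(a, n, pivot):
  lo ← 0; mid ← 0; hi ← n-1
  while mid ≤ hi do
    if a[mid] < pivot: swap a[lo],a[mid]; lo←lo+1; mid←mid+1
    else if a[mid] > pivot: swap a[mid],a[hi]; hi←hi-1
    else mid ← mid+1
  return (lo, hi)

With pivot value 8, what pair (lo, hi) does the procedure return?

lo=0 mid=0 hi=9
12>8: swap(0,9), hi=8 ⇒ [14, 15, 11, 6, 9, 13, 7, 10, 8, 12]
14>8: swap(0,8), hi=7 ⇒ [8, 15, 11, 6, 9, 13, 7, 10, 14, 12]
8=8: mid=1
15>8: swap(1,7), hi=6 ⇒ [8, 10, 11, 6, 9, 13, 7, 15, 14, 12]
10>8: swap(1,6), hi=5 ⇒ [8, 7, 11, 6, 9, 13, 10, 15, 14, 12]
7<8: swap(0,1), lo=1 mid=2 ⇒ [7, 8, 11, 6, 9, 13, 10, 15, 14, 12]
11>8: swap(2,5), hi=4 ⇒ [7, 8, 13, 6, 9, 11, 10, 15, 14, 12]
13>8: swap(2,4), hi=3 ⇒ [7, 8, 9, 6, 13, 11, 10, 15, 14, 12]
9>8: swap(2,3), hi=2 ⇒ [7, 8, 6, 9, 13, 11, 10, 15, 14, 12]
6<8: swap(1,2), lo=2 mid=3 ⇒ [7, 6, 8, 9, 13, 11, 10, 15, 14, 12]
done. lo=2 hi=2; a=[7, 6, 8, 9, 13, 11, 10, 15, 14, 12]

(2, 2)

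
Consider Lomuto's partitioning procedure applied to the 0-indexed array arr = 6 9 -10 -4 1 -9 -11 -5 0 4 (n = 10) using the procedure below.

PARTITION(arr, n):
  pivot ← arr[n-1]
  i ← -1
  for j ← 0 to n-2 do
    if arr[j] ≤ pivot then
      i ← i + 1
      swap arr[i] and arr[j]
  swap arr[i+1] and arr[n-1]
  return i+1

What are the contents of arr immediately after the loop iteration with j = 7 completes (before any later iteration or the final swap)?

pivot = arr[9] = 4; i = -1
j=0: arr[0]=6 > 4 → no swap
j=1: arr[1]=9 > 4 → no swap
j=2: arr[2]=-10 ≤ 4 → i=0, swap arr[0],arr[2] → -10 9 6 -4 1 -9 -11 -5 0 4
j=3: arr[3]=-4 ≤ 4 → i=1, swap arr[1],arr[3] → -10 -4 6 9 1 -9 -11 -5 0 4
j=4: arr[4]=1 ≤ 4 → i=2, swap arr[2],arr[4] → -10 -4 1 9 6 -9 -11 -5 0 4
j=5: arr[5]=-9 ≤ 4 → i=3, swap arr[3],arr[5] → -10 -4 1 -9 6 9 -11 -5 0 4
j=6: arr[6]=-11 ≤ 4 → i=4, swap arr[4],arr[6] → -10 -4 1 -9 -11 9 6 -5 0 4
j=7: arr[7]=-5 ≤ 4 → i=5, swap arr[5],arr[7] → -10 -4 1 -9 -11 -5 6 9 0 4
(after j=7) arr = -10 -4 1 -9 -11 -5 6 9 0 4

-10 -4 1 -9 -11 -5 6 9 0 4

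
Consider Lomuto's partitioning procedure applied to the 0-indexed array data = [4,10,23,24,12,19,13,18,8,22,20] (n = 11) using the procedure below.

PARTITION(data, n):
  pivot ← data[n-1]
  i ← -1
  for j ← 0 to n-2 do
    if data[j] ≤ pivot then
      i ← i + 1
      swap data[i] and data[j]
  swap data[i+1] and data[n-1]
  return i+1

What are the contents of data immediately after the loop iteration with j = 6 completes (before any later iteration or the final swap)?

[4,10,12,19,13,24,23,18,8,22,20]

pivot = data[10] = 20; i = -1
j=0: data[0]=4 ≤ 20 → i=0, swap data[0],data[0] (no change) → [4,10,23,24,12,19,13,18,8,22,20]
j=1: data[1]=10 ≤ 20 → i=1, swap data[1],data[1] (no change) → [4,10,23,24,12,19,13,18,8,22,20]
j=2: data[2]=23 > 20 → no swap
j=3: data[3]=24 > 20 → no swap
j=4: data[4]=12 ≤ 20 → i=2, swap data[2],data[4] → [4,10,12,24,23,19,13,18,8,22,20]
j=5: data[5]=19 ≤ 20 → i=3, swap data[3],data[5] → [4,10,12,19,23,24,13,18,8,22,20]
j=6: data[6]=13 ≤ 20 → i=4, swap data[4],data[6] → [4,10,12,19,13,24,23,18,8,22,20]
(after j=6) data = [4,10,12,19,13,24,23,18,8,22,20]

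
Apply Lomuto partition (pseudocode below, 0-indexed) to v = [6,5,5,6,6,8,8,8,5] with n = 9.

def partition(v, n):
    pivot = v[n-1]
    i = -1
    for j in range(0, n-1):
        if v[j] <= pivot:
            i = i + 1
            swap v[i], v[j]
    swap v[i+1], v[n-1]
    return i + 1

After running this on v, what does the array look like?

[5,5,5,6,6,8,8,8,6]

pivot = v[8] = 5; i = -1
j=0: v[0]=6 > 5 → no swap
j=1: v[1]=5 ≤ 5 → i=0, swap v[0],v[1] → [5,6,5,6,6,8,8,8,5]
j=2: v[2]=5 ≤ 5 → i=1, swap v[1],v[2] → [5,5,6,6,6,8,8,8,5]
j=3: v[3]=6 > 5 → no swap
j=4: v[4]=6 > 5 → no swap
j=5: v[5]=8 > 5 → no swap
j=6: v[6]=8 > 5 → no swap
j=7: v[7]=8 > 5 → no swap
final swap v[2],v[8] → [5,5,5,6,6,8,8,8,6]; return 2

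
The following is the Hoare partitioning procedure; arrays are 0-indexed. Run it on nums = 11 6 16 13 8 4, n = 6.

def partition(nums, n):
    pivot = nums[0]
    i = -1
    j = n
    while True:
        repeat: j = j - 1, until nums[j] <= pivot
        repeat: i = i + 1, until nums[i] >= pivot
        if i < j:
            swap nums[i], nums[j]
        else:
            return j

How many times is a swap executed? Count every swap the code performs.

pivot = nums[0] = 11; i = -1, j = 6
j→5 (nums[5]=4≤11), i→0 (nums[0]=11≥11); i<j, swap → 4 6 16 13 8 11
j→4 (nums[4]=8≤11), i→2 (nums[2]=16≥11); i<j, swap → 4 6 8 13 16 11
j→2, i→3; i≥j, return j=2. nums = 4 6 8 13 16 11

2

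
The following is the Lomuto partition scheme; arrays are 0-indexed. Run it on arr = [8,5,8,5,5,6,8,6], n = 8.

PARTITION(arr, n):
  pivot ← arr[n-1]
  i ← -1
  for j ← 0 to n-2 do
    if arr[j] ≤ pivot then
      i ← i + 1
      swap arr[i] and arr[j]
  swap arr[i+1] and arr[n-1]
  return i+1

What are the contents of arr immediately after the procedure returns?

[5,5,5,6,6,8,8,8]

pivot=6, i=-1
j=0: 8>6, skip
j=1: 5≤6, i=0, swap(0,1) ⇒ [5,8,8,5,5,6,8,6]
j=2: 8>6, skip
j=3: 5≤6, i=1, swap(1,3) ⇒ [5,5,8,8,5,6,8,6]
j=4: 5≤6, i=2, swap(2,4) ⇒ [5,5,5,8,8,6,8,6]
j=5: 6≤6, i=3, swap(3,5) ⇒ [5,5,5,6,8,8,8,6]
j=6: 8>6, skip
swap(4,7) ⇒ [5,5,5,6,6,8,8,8]; return 4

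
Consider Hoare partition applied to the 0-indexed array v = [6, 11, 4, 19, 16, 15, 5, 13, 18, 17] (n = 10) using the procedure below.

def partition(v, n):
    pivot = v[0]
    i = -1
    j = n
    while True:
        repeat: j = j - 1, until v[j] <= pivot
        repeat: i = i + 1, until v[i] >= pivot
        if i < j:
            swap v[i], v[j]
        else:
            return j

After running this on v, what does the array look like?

[5, 4, 11, 19, 16, 15, 6, 13, 18, 17]

pivot=6
j stops at 6 (5), i stops at 0 (6); swap ⇒ [5, 11, 4, 19, 16, 15, 6, 13, 18, 17]
j stops at 2 (4), i stops at 1 (11); swap ⇒ [5, 4, 11, 19, 16, 15, 6, 13, 18, 17]
j stops at 1, i stops at 2; i≥j ⇒ return 1. v=[5, 4, 11, 19, 16, 15, 6, 13, 18, 17]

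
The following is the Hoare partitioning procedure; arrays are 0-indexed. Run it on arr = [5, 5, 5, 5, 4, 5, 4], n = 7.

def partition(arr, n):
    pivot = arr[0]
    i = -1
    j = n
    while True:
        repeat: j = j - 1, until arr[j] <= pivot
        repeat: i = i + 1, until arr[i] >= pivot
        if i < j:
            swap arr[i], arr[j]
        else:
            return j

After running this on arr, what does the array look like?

[4, 5, 4, 5, 5, 5, 5]

pivot = arr[0] = 5; i = -1, j = 7
j→6 (arr[6]=4≤5), i→0 (arr[0]=5≥5); i<j, swap → [4, 5, 5, 5, 4, 5, 5]
j→5 (arr[5]=5≤5), i→1 (arr[1]=5≥5); i<j, swap → [4, 5, 5, 5, 4, 5, 5]
j→4 (arr[4]=4≤5), i→2 (arr[2]=5≥5); i<j, swap → [4, 5, 4, 5, 5, 5, 5]
j→3, i→3; i≥j, return j=3. arr = [4, 5, 4, 5, 5, 5, 5]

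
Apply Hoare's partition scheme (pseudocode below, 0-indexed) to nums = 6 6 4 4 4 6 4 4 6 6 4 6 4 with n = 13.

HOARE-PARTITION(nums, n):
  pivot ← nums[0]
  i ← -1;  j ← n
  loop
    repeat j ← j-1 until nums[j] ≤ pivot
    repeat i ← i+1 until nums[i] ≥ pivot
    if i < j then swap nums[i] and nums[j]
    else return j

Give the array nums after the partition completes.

4 6 4 4 4 4 4 4 6 6 6 6 6

pivot=6
j stops at 12 (4), i stops at 0 (6); swap ⇒ 4 6 4 4 4 6 4 4 6 6 4 6 6
j stops at 11 (6), i stops at 1 (6); swap ⇒ 4 6 4 4 4 6 4 4 6 6 4 6 6
j stops at 10 (4), i stops at 5 (6); swap ⇒ 4 6 4 4 4 4 4 4 6 6 6 6 6
j stops at 9 (6), i stops at 8 (6); swap ⇒ 4 6 4 4 4 4 4 4 6 6 6 6 6
j stops at 8, i stops at 9; i≥j ⇒ return 8. nums=4 6 4 4 4 4 4 4 6 6 6 6 6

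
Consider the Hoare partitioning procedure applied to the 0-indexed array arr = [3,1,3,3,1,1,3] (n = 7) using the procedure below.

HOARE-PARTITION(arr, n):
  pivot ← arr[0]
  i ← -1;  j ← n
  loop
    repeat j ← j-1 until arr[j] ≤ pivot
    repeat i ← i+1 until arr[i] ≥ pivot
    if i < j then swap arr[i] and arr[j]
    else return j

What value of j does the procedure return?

3

pivot = arr[0] = 3; i = -1, j = 7
j→6 (arr[6]=3≤3), i→0 (arr[0]=3≥3); i<j, swap → [3,1,3,3,1,1,3]
j→5 (arr[5]=1≤3), i→2 (arr[2]=3≥3); i<j, swap → [3,1,1,3,1,3,3]
j→4 (arr[4]=1≤3), i→3 (arr[3]=3≥3); i<j, swap → [3,1,1,1,3,3,3]
j→3, i→4; i≥j, return j=3. arr = [3,1,1,1,3,3,3]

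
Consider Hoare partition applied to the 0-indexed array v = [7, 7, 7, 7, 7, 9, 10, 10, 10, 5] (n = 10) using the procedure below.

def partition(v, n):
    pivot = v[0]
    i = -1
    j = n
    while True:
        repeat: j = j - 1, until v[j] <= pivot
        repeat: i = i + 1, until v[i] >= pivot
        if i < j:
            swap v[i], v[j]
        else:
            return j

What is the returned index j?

pivot = v[0] = 7; i = -1, j = 10
j→9 (v[9]=5≤7), i→0 (v[0]=7≥7); i<j, swap → [5, 7, 7, 7, 7, 9, 10, 10, 10, 7]
j→4 (v[4]=7≤7), i→1 (v[1]=7≥7); i<j, swap → [5, 7, 7, 7, 7, 9, 10, 10, 10, 7]
j→3 (v[3]=7≤7), i→2 (v[2]=7≥7); i<j, swap → [5, 7, 7, 7, 7, 9, 10, 10, 10, 7]
j→2, i→3; i≥j, return j=2. v = [5, 7, 7, 7, 7, 9, 10, 10, 10, 7]

2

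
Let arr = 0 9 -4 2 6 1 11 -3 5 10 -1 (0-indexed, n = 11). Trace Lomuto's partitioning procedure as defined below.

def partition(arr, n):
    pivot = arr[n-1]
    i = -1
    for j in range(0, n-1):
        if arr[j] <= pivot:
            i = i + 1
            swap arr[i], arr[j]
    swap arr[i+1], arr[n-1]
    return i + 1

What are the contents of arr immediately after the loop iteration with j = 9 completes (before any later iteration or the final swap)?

pivot = arr[10] = -1; i = -1
j=0: arr[0]=0 > -1 → no swap
j=1: arr[1]=9 > -1 → no swap
j=2: arr[2]=-4 ≤ -1 → i=0, swap arr[0],arr[2] → -4 9 0 2 6 1 11 -3 5 10 -1
j=3: arr[3]=2 > -1 → no swap
j=4: arr[4]=6 > -1 → no swap
j=5: arr[5]=1 > -1 → no swap
j=6: arr[6]=11 > -1 → no swap
j=7: arr[7]=-3 ≤ -1 → i=1, swap arr[1],arr[7] → -4 -3 0 2 6 1 11 9 5 10 -1
j=8: arr[8]=5 > -1 → no swap
j=9: arr[9]=10 > -1 → no swap
(after j=9) arr = -4 -3 0 2 6 1 11 9 5 10 -1

-4 -3 0 2 6 1 11 9 5 10 -1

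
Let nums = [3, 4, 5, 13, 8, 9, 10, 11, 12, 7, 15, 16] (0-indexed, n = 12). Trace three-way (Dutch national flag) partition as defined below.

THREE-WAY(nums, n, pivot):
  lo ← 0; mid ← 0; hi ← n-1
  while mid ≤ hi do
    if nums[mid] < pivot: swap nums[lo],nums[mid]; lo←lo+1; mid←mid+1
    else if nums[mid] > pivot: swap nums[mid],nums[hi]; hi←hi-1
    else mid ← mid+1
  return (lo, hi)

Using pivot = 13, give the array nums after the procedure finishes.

lo=0 mid=0 hi=11
3<13: swap(0,0), lo=1 mid=1 ⇒ [3, 4, 5, 13, 8, 9, 10, 11, 12, 7, 15, 16]
4<13: swap(1,1), lo=2 mid=2 ⇒ [3, 4, 5, 13, 8, 9, 10, 11, 12, 7, 15, 16]
5<13: swap(2,2), lo=3 mid=3 ⇒ [3, 4, 5, 13, 8, 9, 10, 11, 12, 7, 15, 16]
13=13: mid=4
8<13: swap(3,4), lo=4 mid=5 ⇒ [3, 4, 5, 8, 13, 9, 10, 11, 12, 7, 15, 16]
9<13: swap(4,5), lo=5 mid=6 ⇒ [3, 4, 5, 8, 9, 13, 10, 11, 12, 7, 15, 16]
10<13: swap(5,6), lo=6 mid=7 ⇒ [3, 4, 5, 8, 9, 10, 13, 11, 12, 7, 15, 16]
11<13: swap(6,7), lo=7 mid=8 ⇒ [3, 4, 5, 8, 9, 10, 11, 13, 12, 7, 15, 16]
12<13: swap(7,8), lo=8 mid=9 ⇒ [3, 4, 5, 8, 9, 10, 11, 12, 13, 7, 15, 16]
7<13: swap(8,9), lo=9 mid=10 ⇒ [3, 4, 5, 8, 9, 10, 11, 12, 7, 13, 15, 16]
15>13: swap(10,11), hi=10 ⇒ [3, 4, 5, 8, 9, 10, 11, 12, 7, 13, 16, 15]
16>13: swap(10,10), hi=9 ⇒ [3, 4, 5, 8, 9, 10, 11, 12, 7, 13, 16, 15]
done. lo=9 hi=9; nums=[3, 4, 5, 8, 9, 10, 11, 12, 7, 13, 16, 15]

[3, 4, 5, 8, 9, 10, 11, 12, 7, 13, 16, 15]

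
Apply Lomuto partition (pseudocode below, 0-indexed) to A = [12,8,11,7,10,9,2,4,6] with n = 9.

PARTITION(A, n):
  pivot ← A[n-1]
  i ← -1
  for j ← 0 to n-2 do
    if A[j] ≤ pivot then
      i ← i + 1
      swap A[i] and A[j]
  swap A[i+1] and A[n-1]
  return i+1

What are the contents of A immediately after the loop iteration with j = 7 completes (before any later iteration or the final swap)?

pivot = A[8] = 6; i = -1
j=0: A[0]=12 > 6 → no swap
j=1: A[1]=8 > 6 → no swap
j=2: A[2]=11 > 6 → no swap
j=3: A[3]=7 > 6 → no swap
j=4: A[4]=10 > 6 → no swap
j=5: A[5]=9 > 6 → no swap
j=6: A[6]=2 ≤ 6 → i=0, swap A[0],A[6] → [2,8,11,7,10,9,12,4,6]
j=7: A[7]=4 ≤ 6 → i=1, swap A[1],A[7] → [2,4,11,7,10,9,12,8,6]
(after j=7) A = [2,4,11,7,10,9,12,8,6]

[2,4,11,7,10,9,12,8,6]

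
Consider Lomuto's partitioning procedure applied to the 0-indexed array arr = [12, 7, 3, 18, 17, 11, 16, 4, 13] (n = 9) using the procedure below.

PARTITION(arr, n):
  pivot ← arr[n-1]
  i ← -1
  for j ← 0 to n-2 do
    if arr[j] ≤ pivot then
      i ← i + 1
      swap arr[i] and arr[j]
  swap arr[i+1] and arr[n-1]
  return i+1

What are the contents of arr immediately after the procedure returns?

[12, 7, 3, 11, 4, 13, 16, 17, 18]

pivot = arr[8] = 13; i = -1
j=0: arr[0]=12 ≤ 13 → i=0, swap arr[0],arr[0] (no change) → [12, 7, 3, 18, 17, 11, 16, 4, 13]
j=1: arr[1]=7 ≤ 13 → i=1, swap arr[1],arr[1] (no change) → [12, 7, 3, 18, 17, 11, 16, 4, 13]
j=2: arr[2]=3 ≤ 13 → i=2, swap arr[2],arr[2] (no change) → [12, 7, 3, 18, 17, 11, 16, 4, 13]
j=3: arr[3]=18 > 13 → no swap
j=4: arr[4]=17 > 13 → no swap
j=5: arr[5]=11 ≤ 13 → i=3, swap arr[3],arr[5] → [12, 7, 3, 11, 17, 18, 16, 4, 13]
j=6: arr[6]=16 > 13 → no swap
j=7: arr[7]=4 ≤ 13 → i=4, swap arr[4],arr[7] → [12, 7, 3, 11, 4, 18, 16, 17, 13]
final swap arr[5],arr[8] → [12, 7, 3, 11, 4, 13, 16, 17, 18]; return 5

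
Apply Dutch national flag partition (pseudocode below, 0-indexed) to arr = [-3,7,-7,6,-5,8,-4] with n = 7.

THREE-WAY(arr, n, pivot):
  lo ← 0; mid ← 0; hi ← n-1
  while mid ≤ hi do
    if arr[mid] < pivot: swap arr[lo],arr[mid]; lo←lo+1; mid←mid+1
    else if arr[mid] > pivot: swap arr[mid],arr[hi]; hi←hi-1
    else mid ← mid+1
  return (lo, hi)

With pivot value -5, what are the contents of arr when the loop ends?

lo=0 mid=0 hi=6
-3>-5: swap(0,6), hi=5 ⇒ [-4,7,-7,6,-5,8,-3]
-4>-5: swap(0,5), hi=4 ⇒ [8,7,-7,6,-5,-4,-3]
8>-5: swap(0,4), hi=3 ⇒ [-5,7,-7,6,8,-4,-3]
-5=-5: mid=1
7>-5: swap(1,3), hi=2 ⇒ [-5,6,-7,7,8,-4,-3]
6>-5: swap(1,2), hi=1 ⇒ [-5,-7,6,7,8,-4,-3]
-7<-5: swap(0,1), lo=1 mid=2 ⇒ [-7,-5,6,7,8,-4,-3]
done. lo=1 hi=1; arr=[-7,-5,6,7,8,-4,-3]

[-7,-5,6,7,8,-4,-3]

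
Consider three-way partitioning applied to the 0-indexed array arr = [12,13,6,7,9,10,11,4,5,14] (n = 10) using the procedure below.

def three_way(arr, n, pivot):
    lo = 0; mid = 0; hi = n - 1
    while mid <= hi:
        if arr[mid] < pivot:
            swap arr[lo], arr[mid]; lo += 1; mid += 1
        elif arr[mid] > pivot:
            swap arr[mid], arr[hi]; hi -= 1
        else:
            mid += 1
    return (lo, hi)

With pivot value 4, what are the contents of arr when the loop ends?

[4,6,7,9,10,11,13,5,14,12]

lo=0 mid=0 hi=9
12>4: swap(0,9), hi=8 ⇒ [14,13,6,7,9,10,11,4,5,12]
14>4: swap(0,8), hi=7 ⇒ [5,13,6,7,9,10,11,4,14,12]
5>4: swap(0,7), hi=6 ⇒ [4,13,6,7,9,10,11,5,14,12]
4=4: mid=1
13>4: swap(1,6), hi=5 ⇒ [4,11,6,7,9,10,13,5,14,12]
11>4: swap(1,5), hi=4 ⇒ [4,10,6,7,9,11,13,5,14,12]
10>4: swap(1,4), hi=3 ⇒ [4,9,6,7,10,11,13,5,14,12]
9>4: swap(1,3), hi=2 ⇒ [4,7,6,9,10,11,13,5,14,12]
7>4: swap(1,2), hi=1 ⇒ [4,6,7,9,10,11,13,5,14,12]
6>4: swap(1,1), hi=0 ⇒ [4,6,7,9,10,11,13,5,14,12]
done. lo=0 hi=0; arr=[4,6,7,9,10,11,13,5,14,12]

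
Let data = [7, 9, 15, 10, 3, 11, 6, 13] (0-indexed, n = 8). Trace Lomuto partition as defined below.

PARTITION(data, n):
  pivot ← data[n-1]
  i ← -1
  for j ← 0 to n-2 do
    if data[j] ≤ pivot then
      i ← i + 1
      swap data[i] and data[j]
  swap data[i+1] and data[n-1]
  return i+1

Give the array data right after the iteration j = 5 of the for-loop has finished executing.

[7, 9, 10, 3, 11, 15, 6, 13]

pivot=13, i=-1
j=0: 7≤13, i=0, swap(0,0) ⇒ [7, 9, 15, 10, 3, 11, 6, 13]
j=1: 9≤13, i=1, swap(1,1) ⇒ [7, 9, 15, 10, 3, 11, 6, 13]
j=2: 15>13, skip
j=3: 10≤13, i=2, swap(2,3) ⇒ [7, 9, 10, 15, 3, 11, 6, 13]
j=4: 3≤13, i=3, swap(3,4) ⇒ [7, 9, 10, 3, 15, 11, 6, 13]
j=5: 11≤13, i=4, swap(4,5) ⇒ [7, 9, 10, 3, 11, 15, 6, 13]
(after j=5) data = [7, 9, 10, 3, 11, 15, 6, 13]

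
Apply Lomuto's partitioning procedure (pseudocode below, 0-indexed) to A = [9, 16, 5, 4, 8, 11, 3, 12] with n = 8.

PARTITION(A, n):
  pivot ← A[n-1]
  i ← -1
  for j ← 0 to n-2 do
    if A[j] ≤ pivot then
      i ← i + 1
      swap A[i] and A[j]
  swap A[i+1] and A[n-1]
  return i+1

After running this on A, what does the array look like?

pivot=12, i=-1
j=0: 9≤12, i=0, swap(0,0) ⇒ [9, 16, 5, 4, 8, 11, 3, 12]
j=1: 16>12, skip
j=2: 5≤12, i=1, swap(1,2) ⇒ [9, 5, 16, 4, 8, 11, 3, 12]
j=3: 4≤12, i=2, swap(2,3) ⇒ [9, 5, 4, 16, 8, 11, 3, 12]
j=4: 8≤12, i=3, swap(3,4) ⇒ [9, 5, 4, 8, 16, 11, 3, 12]
j=5: 11≤12, i=4, swap(4,5) ⇒ [9, 5, 4, 8, 11, 16, 3, 12]
j=6: 3≤12, i=5, swap(5,6) ⇒ [9, 5, 4, 8, 11, 3, 16, 12]
swap(6,7) ⇒ [9, 5, 4, 8, 11, 3, 12, 16]; return 6

[9, 5, 4, 8, 11, 3, 12, 16]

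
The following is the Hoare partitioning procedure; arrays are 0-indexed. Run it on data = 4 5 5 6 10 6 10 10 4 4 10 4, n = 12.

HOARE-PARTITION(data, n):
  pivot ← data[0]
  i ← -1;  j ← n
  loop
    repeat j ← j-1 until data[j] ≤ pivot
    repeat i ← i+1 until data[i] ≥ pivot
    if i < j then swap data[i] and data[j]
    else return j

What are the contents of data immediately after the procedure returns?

pivot = data[0] = 4; i = -1, j = 12
j→11 (data[11]=4≤4), i→0 (data[0]=4≥4); i<j, swap → 4 5 5 6 10 6 10 10 4 4 10 4
j→9 (data[9]=4≤4), i→1 (data[1]=5≥4); i<j, swap → 4 4 5 6 10 6 10 10 4 5 10 4
j→8 (data[8]=4≤4), i→2 (data[2]=5≥4); i<j, swap → 4 4 4 6 10 6 10 10 5 5 10 4
j→2, i→3; i≥j, return j=2. data = 4 4 4 6 10 6 10 10 5 5 10 4

4 4 4 6 10 6 10 10 5 5 10 4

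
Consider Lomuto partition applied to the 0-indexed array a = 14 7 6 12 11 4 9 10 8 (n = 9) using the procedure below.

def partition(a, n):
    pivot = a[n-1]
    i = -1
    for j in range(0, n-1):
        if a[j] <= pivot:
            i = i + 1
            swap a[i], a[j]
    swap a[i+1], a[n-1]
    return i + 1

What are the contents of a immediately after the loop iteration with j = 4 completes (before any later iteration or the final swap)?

7 6 14 12 11 4 9 10 8

pivot = a[8] = 8; i = -1
j=0: a[0]=14 > 8 → no swap
j=1: a[1]=7 ≤ 8 → i=0, swap a[0],a[1] → 7 14 6 12 11 4 9 10 8
j=2: a[2]=6 ≤ 8 → i=1, swap a[1],a[2] → 7 6 14 12 11 4 9 10 8
j=3: a[3]=12 > 8 → no swap
j=4: a[4]=11 > 8 → no swap
(after j=4) a = 7 6 14 12 11 4 9 10 8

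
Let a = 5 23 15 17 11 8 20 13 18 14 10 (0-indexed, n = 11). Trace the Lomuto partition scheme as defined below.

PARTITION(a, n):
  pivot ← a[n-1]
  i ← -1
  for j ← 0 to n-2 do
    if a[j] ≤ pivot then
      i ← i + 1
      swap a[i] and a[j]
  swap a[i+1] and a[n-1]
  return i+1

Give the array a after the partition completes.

pivot = a[10] = 10; i = -1
j=0: a[0]=5 ≤ 10 → i=0, swap a[0],a[0] (no change) → 5 23 15 17 11 8 20 13 18 14 10
j=1: a[1]=23 > 10 → no swap
j=2: a[2]=15 > 10 → no swap
j=3: a[3]=17 > 10 → no swap
j=4: a[4]=11 > 10 → no swap
j=5: a[5]=8 ≤ 10 → i=1, swap a[1],a[5] → 5 8 15 17 11 23 20 13 18 14 10
j=6: a[6]=20 > 10 → no swap
j=7: a[7]=13 > 10 → no swap
j=8: a[8]=18 > 10 → no swap
j=9: a[9]=14 > 10 → no swap
final swap a[2],a[10] → 5 8 10 17 11 23 20 13 18 14 15; return 2

5 8 10 17 11 23 20 13 18 14 15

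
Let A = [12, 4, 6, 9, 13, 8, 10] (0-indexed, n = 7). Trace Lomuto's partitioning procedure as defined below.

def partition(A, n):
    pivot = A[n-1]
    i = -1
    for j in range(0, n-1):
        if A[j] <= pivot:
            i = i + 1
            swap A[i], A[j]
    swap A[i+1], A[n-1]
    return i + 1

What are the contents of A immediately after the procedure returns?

pivot=10, i=-1
j=0: 12>10, skip
j=1: 4≤10, i=0, swap(0,1) ⇒ [4, 12, 6, 9, 13, 8, 10]
j=2: 6≤10, i=1, swap(1,2) ⇒ [4, 6, 12, 9, 13, 8, 10]
j=3: 9≤10, i=2, swap(2,3) ⇒ [4, 6, 9, 12, 13, 8, 10]
j=4: 13>10, skip
j=5: 8≤10, i=3, swap(3,5) ⇒ [4, 6, 9, 8, 13, 12, 10]
swap(4,6) ⇒ [4, 6, 9, 8, 10, 12, 13]; return 4

[4, 6, 9, 8, 10, 12, 13]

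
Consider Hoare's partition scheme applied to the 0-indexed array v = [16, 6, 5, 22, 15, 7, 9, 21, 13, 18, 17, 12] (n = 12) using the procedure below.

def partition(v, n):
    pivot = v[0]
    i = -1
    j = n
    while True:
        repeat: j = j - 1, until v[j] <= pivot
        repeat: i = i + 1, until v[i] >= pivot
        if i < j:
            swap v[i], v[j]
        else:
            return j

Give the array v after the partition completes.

pivot = v[0] = 16; i = -1, j = 12
j→11 (v[11]=12≤16), i→0 (v[0]=16≥16); i<j, swap → [12, 6, 5, 22, 15, 7, 9, 21, 13, 18, 17, 16]
j→8 (v[8]=13≤16), i→3 (v[3]=22≥16); i<j, swap → [12, 6, 5, 13, 15, 7, 9, 21, 22, 18, 17, 16]
j→6, i→7; i≥j, return j=6. v = [12, 6, 5, 13, 15, 7, 9, 21, 22, 18, 17, 16]

[12, 6, 5, 13, 15, 7, 9, 21, 22, 18, 17, 16]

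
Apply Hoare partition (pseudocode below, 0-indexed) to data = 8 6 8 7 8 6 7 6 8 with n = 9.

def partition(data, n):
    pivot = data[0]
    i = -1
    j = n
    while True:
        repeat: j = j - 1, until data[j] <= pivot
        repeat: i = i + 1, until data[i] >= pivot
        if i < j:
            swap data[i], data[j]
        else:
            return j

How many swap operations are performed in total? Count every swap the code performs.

pivot = data[0] = 8; i = -1, j = 9
j→8 (data[8]=8≤8), i→0 (data[0]=8≥8); i<j, swap → 8 6 8 7 8 6 7 6 8
j→7 (data[7]=6≤8), i→2 (data[2]=8≥8); i<j, swap → 8 6 6 7 8 6 7 8 8
j→6 (data[6]=7≤8), i→4 (data[4]=8≥8); i<j, swap → 8 6 6 7 7 6 8 8 8
j→5, i→6; i≥j, return j=5. data = 8 6 6 7 7 6 8 8 8

3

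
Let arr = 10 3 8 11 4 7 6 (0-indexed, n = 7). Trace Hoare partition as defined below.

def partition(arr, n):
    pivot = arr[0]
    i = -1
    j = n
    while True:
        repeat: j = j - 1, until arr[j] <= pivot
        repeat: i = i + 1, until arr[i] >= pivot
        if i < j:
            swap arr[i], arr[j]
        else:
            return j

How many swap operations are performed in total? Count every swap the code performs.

pivot=10
j stops at 6 (6), i stops at 0 (10); swap ⇒ 6 3 8 11 4 7 10
j stops at 5 (7), i stops at 3 (11); swap ⇒ 6 3 8 7 4 11 10
j stops at 4, i stops at 5; i≥j ⇒ return 4. arr=6 3 8 7 4 11 10

2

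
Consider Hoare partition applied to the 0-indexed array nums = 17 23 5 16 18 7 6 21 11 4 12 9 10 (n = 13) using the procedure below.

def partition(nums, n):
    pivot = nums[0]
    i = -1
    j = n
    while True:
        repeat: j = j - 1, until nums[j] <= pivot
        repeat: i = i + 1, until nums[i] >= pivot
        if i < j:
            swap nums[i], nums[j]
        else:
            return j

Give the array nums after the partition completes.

10 9 5 16 12 7 6 4 11 21 18 23 17

pivot=17
j stops at 12 (10), i stops at 0 (17); swap ⇒ 10 23 5 16 18 7 6 21 11 4 12 9 17
j stops at 11 (9), i stops at 1 (23); swap ⇒ 10 9 5 16 18 7 6 21 11 4 12 23 17
j stops at 10 (12), i stops at 4 (18); swap ⇒ 10 9 5 16 12 7 6 21 11 4 18 23 17
j stops at 9 (4), i stops at 7 (21); swap ⇒ 10 9 5 16 12 7 6 4 11 21 18 23 17
j stops at 8, i stops at 9; i≥j ⇒ return 8. nums=10 9 5 16 12 7 6 4 11 21 18 23 17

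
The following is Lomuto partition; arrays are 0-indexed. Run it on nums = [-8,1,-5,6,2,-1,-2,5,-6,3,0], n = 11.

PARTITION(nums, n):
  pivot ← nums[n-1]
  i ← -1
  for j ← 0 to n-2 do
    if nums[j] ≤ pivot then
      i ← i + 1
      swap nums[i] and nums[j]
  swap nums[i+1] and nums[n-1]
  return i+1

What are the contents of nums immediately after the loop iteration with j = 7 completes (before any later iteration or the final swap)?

[-8,-5,-1,-2,2,1,6,5,-6,3,0]

pivot=0, i=-1
j=0: -8≤0, i=0, swap(0,0) ⇒ [-8,1,-5,6,2,-1,-2,5,-6,3,0]
j=1: 1>0, skip
j=2: -5≤0, i=1, swap(1,2) ⇒ [-8,-5,1,6,2,-1,-2,5,-6,3,0]
j=3: 6>0, skip
j=4: 2>0, skip
j=5: -1≤0, i=2, swap(2,5) ⇒ [-8,-5,-1,6,2,1,-2,5,-6,3,0]
j=6: -2≤0, i=3, swap(3,6) ⇒ [-8,-5,-1,-2,2,1,6,5,-6,3,0]
j=7: 5>0, skip
(after j=7) nums = [-8,-5,-1,-2,2,1,6,5,-6,3,0]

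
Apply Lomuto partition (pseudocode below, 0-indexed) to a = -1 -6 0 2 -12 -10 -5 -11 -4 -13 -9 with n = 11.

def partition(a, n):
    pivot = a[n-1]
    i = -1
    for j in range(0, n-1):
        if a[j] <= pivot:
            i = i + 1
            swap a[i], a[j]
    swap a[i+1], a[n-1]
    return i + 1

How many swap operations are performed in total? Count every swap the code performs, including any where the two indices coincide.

5

pivot=-9, i=-1
j=0: -1>-9, skip
j=1: -6>-9, skip
j=2: 0>-9, skip
j=3: 2>-9, skip
j=4: -12≤-9, i=0, swap(0,4) ⇒ -12 -6 0 2 -1 -10 -5 -11 -4 -13 -9
j=5: -10≤-9, i=1, swap(1,5) ⇒ -12 -10 0 2 -1 -6 -5 -11 -4 -13 -9
j=6: -5>-9, skip
j=7: -11≤-9, i=2, swap(2,7) ⇒ -12 -10 -11 2 -1 -6 -5 0 -4 -13 -9
j=8: -4>-9, skip
j=9: -13≤-9, i=3, swap(3,9) ⇒ -12 -10 -11 -13 -1 -6 -5 0 -4 2 -9
swap(4,10) ⇒ -12 -10 -11 -13 -9 -6 -5 0 -4 2 -1; return 4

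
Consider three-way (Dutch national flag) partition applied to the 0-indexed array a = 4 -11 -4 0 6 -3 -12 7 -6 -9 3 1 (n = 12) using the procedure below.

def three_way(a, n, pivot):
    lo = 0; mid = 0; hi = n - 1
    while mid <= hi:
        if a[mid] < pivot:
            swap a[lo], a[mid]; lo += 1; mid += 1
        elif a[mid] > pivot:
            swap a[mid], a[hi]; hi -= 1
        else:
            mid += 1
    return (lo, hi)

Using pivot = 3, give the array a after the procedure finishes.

lo=0 mid=0 hi=11
4>3: swap(0,11), hi=10 ⇒ 1 -11 -4 0 6 -3 -12 7 -6 -9 3 4
1<3: swap(0,0), lo=1 mid=1 ⇒ 1 -11 -4 0 6 -3 -12 7 -6 -9 3 4
-11<3: swap(1,1), lo=2 mid=2 ⇒ 1 -11 -4 0 6 -3 -12 7 -6 -9 3 4
-4<3: swap(2,2), lo=3 mid=3 ⇒ 1 -11 -4 0 6 -3 -12 7 -6 -9 3 4
0<3: swap(3,3), lo=4 mid=4 ⇒ 1 -11 -4 0 6 -3 -12 7 -6 -9 3 4
6>3: swap(4,10), hi=9 ⇒ 1 -11 -4 0 3 -3 -12 7 -6 -9 6 4
3=3: mid=5
-3<3: swap(4,5), lo=5 mid=6 ⇒ 1 -11 -4 0 -3 3 -12 7 -6 -9 6 4
-12<3: swap(5,6), lo=6 mid=7 ⇒ 1 -11 -4 0 -3 -12 3 7 -6 -9 6 4
7>3: swap(7,9), hi=8 ⇒ 1 -11 -4 0 -3 -12 3 -9 -6 7 6 4
-9<3: swap(6,7), lo=7 mid=8 ⇒ 1 -11 -4 0 -3 -12 -9 3 -6 7 6 4
-6<3: swap(7,8), lo=8 mid=9 ⇒ 1 -11 -4 0 -3 -12 -9 -6 3 7 6 4
done. lo=8 hi=8; a=1 -11 -4 0 -3 -12 -9 -6 3 7 6 4

1 -11 -4 0 -3 -12 -9 -6 3 7 6 4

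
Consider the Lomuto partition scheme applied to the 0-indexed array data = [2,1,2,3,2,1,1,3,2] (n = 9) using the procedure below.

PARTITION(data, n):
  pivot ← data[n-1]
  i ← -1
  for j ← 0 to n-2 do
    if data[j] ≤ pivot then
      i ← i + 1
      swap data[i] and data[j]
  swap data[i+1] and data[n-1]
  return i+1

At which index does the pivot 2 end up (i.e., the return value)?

6

pivot = data[8] = 2; i = -1
j=0: data[0]=2 ≤ 2 → i=0, swap data[0],data[0] (no change) → [2,1,2,3,2,1,1,3,2]
j=1: data[1]=1 ≤ 2 → i=1, swap data[1],data[1] (no change) → [2,1,2,3,2,1,1,3,2]
j=2: data[2]=2 ≤ 2 → i=2, swap data[2],data[2] (no change) → [2,1,2,3,2,1,1,3,2]
j=3: data[3]=3 > 2 → no swap
j=4: data[4]=2 ≤ 2 → i=3, swap data[3],data[4] → [2,1,2,2,3,1,1,3,2]
j=5: data[5]=1 ≤ 2 → i=4, swap data[4],data[5] → [2,1,2,2,1,3,1,3,2]
j=6: data[6]=1 ≤ 2 → i=5, swap data[5],data[6] → [2,1,2,2,1,1,3,3,2]
j=7: data[7]=3 > 2 → no swap
final swap data[6],data[8] → [2,1,2,2,1,1,2,3,3]; return 6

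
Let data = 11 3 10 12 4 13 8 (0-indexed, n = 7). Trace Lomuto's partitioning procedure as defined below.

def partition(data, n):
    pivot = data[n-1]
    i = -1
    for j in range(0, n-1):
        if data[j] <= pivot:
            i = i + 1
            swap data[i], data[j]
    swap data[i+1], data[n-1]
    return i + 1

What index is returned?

2

pivot = data[6] = 8; i = -1
j=0: data[0]=11 > 8 → no swap
j=1: data[1]=3 ≤ 8 → i=0, swap data[0],data[1] → 3 11 10 12 4 13 8
j=2: data[2]=10 > 8 → no swap
j=3: data[3]=12 > 8 → no swap
j=4: data[4]=4 ≤ 8 → i=1, swap data[1],data[4] → 3 4 10 12 11 13 8
j=5: data[5]=13 > 8 → no swap
final swap data[2],data[6] → 3 4 8 12 11 13 10; return 2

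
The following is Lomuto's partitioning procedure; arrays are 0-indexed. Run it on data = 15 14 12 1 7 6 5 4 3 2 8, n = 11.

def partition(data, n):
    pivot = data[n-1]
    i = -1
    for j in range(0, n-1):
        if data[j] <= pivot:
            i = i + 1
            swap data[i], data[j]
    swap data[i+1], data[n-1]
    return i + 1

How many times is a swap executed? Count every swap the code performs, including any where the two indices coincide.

pivot = data[10] = 8; i = -1
j=0: data[0]=15 > 8 → no swap
j=1: data[1]=14 > 8 → no swap
j=2: data[2]=12 > 8 → no swap
j=3: data[3]=1 ≤ 8 → i=0, swap data[0],data[3] → 1 14 12 15 7 6 5 4 3 2 8
j=4: data[4]=7 ≤ 8 → i=1, swap data[1],data[4] → 1 7 12 15 14 6 5 4 3 2 8
j=5: data[5]=6 ≤ 8 → i=2, swap data[2],data[5] → 1 7 6 15 14 12 5 4 3 2 8
j=6: data[6]=5 ≤ 8 → i=3, swap data[3],data[6] → 1 7 6 5 14 12 15 4 3 2 8
j=7: data[7]=4 ≤ 8 → i=4, swap data[4],data[7] → 1 7 6 5 4 12 15 14 3 2 8
j=8: data[8]=3 ≤ 8 → i=5, swap data[5],data[8] → 1 7 6 5 4 3 15 14 12 2 8
j=9: data[9]=2 ≤ 8 → i=6, swap data[6],data[9] → 1 7 6 5 4 3 2 14 12 15 8
final swap data[7],data[10] → 1 7 6 5 4 3 2 8 12 15 14; return 7

8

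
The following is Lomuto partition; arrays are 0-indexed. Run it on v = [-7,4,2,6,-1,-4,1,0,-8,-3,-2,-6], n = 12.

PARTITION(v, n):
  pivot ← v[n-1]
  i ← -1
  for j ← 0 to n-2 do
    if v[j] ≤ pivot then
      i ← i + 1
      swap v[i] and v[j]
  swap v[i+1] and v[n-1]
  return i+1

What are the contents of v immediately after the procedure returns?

[-7,-8,-6,6,-1,-4,1,0,4,-3,-2,2]

pivot = v[11] = -6; i = -1
j=0: v[0]=-7 ≤ -6 → i=0, swap v[0],v[0] (no change) → [-7,4,2,6,-1,-4,1,0,-8,-3,-2,-6]
j=1: v[1]=4 > -6 → no swap
j=2: v[2]=2 > -6 → no swap
j=3: v[3]=6 > -6 → no swap
j=4: v[4]=-1 > -6 → no swap
j=5: v[5]=-4 > -6 → no swap
j=6: v[6]=1 > -6 → no swap
j=7: v[7]=0 > -6 → no swap
j=8: v[8]=-8 ≤ -6 → i=1, swap v[1],v[8] → [-7,-8,2,6,-1,-4,1,0,4,-3,-2,-6]
j=9: v[9]=-3 > -6 → no swap
j=10: v[10]=-2 > -6 → no swap
final swap v[2],v[11] → [-7,-8,-6,6,-1,-4,1,0,4,-3,-2,2]; return 2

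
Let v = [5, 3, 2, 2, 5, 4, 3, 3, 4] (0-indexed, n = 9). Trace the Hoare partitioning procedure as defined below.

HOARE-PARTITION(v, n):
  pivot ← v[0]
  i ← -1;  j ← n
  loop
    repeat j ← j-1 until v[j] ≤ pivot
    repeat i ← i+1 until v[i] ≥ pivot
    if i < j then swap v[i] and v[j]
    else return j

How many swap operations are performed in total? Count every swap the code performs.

pivot = v[0] = 5; i = -1, j = 9
j→8 (v[8]=4≤5), i→0 (v[0]=5≥5); i<j, swap → [4, 3, 2, 2, 5, 4, 3, 3, 5]
j→7 (v[7]=3≤5), i→4 (v[4]=5≥5); i<j, swap → [4, 3, 2, 2, 3, 4, 3, 5, 5]
j→6, i→7; i≥j, return j=6. v = [4, 3, 2, 2, 3, 4, 3, 5, 5]

2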